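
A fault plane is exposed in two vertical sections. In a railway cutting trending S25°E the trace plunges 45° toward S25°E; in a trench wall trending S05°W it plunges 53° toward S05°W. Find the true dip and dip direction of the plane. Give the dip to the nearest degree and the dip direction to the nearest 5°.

true dip 54°, dip direction 200°

Each apparent-dip line lies in the plane. As unit vectors (x east, y north, z up), v₁ plunges 45°→S25°E and v₂ plunges 53°→S05°W.
n = v₁ × v₂ = (-0.088, -0.276, 0.213) (taken with n_z > 0).
True dip = arccos(n_z / |n|) = arccos(0.5923) = 53.7°.
The horizontal component of n points toward azimuth atan2(n_x, n_y) = 198°, the dip direction.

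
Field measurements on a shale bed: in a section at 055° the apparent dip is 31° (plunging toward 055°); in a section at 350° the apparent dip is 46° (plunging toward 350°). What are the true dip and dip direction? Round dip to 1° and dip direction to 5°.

The two traces are lines in the plane: v₁ = (sin 55°·cos 31°, cos 55°·cos 31°, −sin 31°), v₂ = (sin 350°·cos 46°, cos 350°·cos 46°, −sin 46°).
n = v₁ × v₂ = (-0.001, 0.567, 0.540) (taken with n_z > 0).
Dip δ = arctan(|n_h|/n_z) = arctan(0.567/0.540) = 46.4°.
The horizontal component of n points toward azimuth atan2(n_x, n_y) = 360°, the dip direction.

true dip 46°, dip direction 000°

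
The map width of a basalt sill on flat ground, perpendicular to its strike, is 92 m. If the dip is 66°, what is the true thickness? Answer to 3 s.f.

True thickness t = w · sin(dip) = 92 × sin 66°
t = 92 × 0.9135 = 84.046 m

84.0 m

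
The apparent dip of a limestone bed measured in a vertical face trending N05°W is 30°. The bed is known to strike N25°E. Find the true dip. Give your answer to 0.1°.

The section is 30° from the strike.
tan δ = tan α / sin β = tan 30° / sin 30° = 0.5774 / 0.5000 = 1.1547
δ = arctan(1.1547) = 49.11°

49.1°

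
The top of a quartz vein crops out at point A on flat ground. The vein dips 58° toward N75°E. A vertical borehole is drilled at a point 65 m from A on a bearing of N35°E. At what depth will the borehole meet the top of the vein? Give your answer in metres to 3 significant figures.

79.7 m

The hole lies 40° from the dip direction, so the down-dip offset is 65 × cos 40° = 49.79 m.
Depth = down-dip offset × tan(dip) = 49.79 × tan 58° = 49.79 × 1.6003
Depth = 79.69 m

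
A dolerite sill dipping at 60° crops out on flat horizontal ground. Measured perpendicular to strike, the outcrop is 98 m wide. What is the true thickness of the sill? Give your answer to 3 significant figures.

84.9 m

True thickness t = w · sin(dip) = 98 × sin 60°
t = 98 × 0.8660 = 84.870 m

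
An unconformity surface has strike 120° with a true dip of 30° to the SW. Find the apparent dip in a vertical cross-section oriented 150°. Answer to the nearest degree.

Angle between strike (120°) and section (150°): β = 30°.
tan(apparent dip) = tan 30° · sin 30° = 0.2887
apparent dip = arctan 0.2887 = 16.10°

16°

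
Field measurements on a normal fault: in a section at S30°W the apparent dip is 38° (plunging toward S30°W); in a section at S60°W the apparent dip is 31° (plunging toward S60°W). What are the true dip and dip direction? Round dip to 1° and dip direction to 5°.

true dip 39°, dip direction 200°

Represent each trace as a vector plunging at its apparent dip toward its trend (east-north-up frame): v₁ = (-0.394, -0.682, -0.616), v₂ = (-0.742, -0.429, -0.515).
The plane normal is n = v₁ × v₂ ∝ (-0.088, -0.254, 0.338).
tan δ = √(n_x²+n_y²)/n_z = 0.269/0.338, so δ = 38.5°.
The horizontal component of n points toward azimuth atan2(n_x, n_y) = 199°, the dip direction.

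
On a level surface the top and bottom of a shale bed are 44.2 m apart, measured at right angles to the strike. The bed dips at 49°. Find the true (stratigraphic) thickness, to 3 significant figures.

True thickness t = w · sin(dip) = 44.2 × sin 49°
t = 44.2 × 0.7547 = 33.358 m

33.4 m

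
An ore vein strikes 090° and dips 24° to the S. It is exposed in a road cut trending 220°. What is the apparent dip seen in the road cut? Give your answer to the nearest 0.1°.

18.8°

The section lies 50° from the strike.
tan(apparent dip) = tan 24° · sin 50° = 0.3411
α = arctan(0.3411) = 18.83°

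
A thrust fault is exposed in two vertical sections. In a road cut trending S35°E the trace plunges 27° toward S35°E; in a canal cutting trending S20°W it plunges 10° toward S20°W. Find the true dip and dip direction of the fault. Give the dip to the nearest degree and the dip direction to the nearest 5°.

Represent each trace as a vector plunging at its apparent dip toward its trend (east-north-up frame): v₁ = (0.511, -0.730, -0.454), v₂ = (-0.337, -0.925, -0.174).
The plane normal is n = v₁ × v₂ ∝ (0.293, -0.242, 0.719).
tan δ = √(n_x²+n_y²)/n_z = 0.380/0.719, so δ = 27.9°.
Dip direction = azimuth of (n_x, n_y) = atan2(0.293, -0.242) = 129°.

true dip 28°, dip direction 130°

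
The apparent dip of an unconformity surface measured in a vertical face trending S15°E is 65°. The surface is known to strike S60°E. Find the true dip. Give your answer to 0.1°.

71.8°

The section is 45° from the strike.
tan δ = tan α / sin β = tan 65° / sin 45° = 2.1445 / 0.7071 = 3.0328
true dip = arctan 3.0328 = 71.75°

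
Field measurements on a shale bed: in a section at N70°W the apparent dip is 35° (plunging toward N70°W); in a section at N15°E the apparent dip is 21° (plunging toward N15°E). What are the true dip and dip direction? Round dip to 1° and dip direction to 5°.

The two traces are lines in the plane: v₁ = (sin 290°·cos 35°, cos 290°·cos 35°, −sin 35°), v₂ = (sin 15°·cos 21°, cos 15°·cos 21°, −sin 21°).
n = v₁ × v₂ = (-0.417, 0.414, 0.762) (taken with n_z > 0).
Dip δ = arctan(|n_h|/n_z) = arctan(0.588/0.762) = 37.7°.
Dip direction = atan2(-0.417, 0.414) = 315° (azimuth of n's horizontal projection).

true dip 38°, dip direction 315°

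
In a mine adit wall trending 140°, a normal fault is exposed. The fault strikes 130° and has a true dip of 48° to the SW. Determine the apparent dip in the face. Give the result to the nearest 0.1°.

Angle between strike (130°) and section (140°): β = 10°.
tan α = tan 48° × sin 10° = 1.1106 × 0.1736 = 0.1929
apparent dip = arctan 0.1929 = 10.92°

10.9°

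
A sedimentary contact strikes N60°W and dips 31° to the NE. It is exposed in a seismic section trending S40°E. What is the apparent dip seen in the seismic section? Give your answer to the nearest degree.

The section lies 20° from the strike.
tan(apparent dip) = tan 31° · sin 20° = 0.2055
α = arctan(0.2055) = 11.61°

12°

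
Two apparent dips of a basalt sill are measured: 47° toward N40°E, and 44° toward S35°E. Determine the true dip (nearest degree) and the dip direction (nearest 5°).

Represent each trace as a vector plunging at its apparent dip toward its trend (east-north-up frame): v₁ = (0.438, 0.522, -0.731), v₂ = (0.413, -0.589, -0.695).
Cross product v₁ × v₂ gives the pole to the plane: n ∝ (0.794, -0.003, 0.474).
tan δ = √(n_x²+n_y²)/n_z = 0.794/0.474, so δ = 59.2°.
Dip direction = atan2(0.794, -0.003) = 90° (azimuth of n's horizontal projection).

true dip 59°, dip direction 090°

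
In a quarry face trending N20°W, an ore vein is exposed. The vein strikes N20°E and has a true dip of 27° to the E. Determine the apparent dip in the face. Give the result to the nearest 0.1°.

18.1°

The strike is N20°E and the section trends N20°W; the acute angle between them is β = 40°.
tan(apparent dip) = tan 27° · sin 40° = 0.3275
α = arctan(0.3275) = 18.13°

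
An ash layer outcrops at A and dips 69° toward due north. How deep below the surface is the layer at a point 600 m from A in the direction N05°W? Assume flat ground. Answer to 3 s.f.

The hole lies 5° from the dip direction, so the down-dip offset is 600 × cos 5° = 597.72 m.
Depth = down-dip offset × tan(dip) = 597.72 × tan 69° = 597.72 × 2.6051
Depth = 1557.11 m

1560 m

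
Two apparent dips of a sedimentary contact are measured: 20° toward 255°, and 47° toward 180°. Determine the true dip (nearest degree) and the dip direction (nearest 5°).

Represent each trace as a vector plunging at its apparent dip toward its trend (east-north-up frame): v₁ = (-0.908, -0.243, -0.342), v₂ = (0.000, -0.682, -0.731).
The plane normal is n = v₁ × v₂ ∝ (-0.055, -0.664, 0.619).
Dip δ = arctan(|n_h|/n_z) = arctan(0.666/0.619) = 47.1°.
Dip direction = atan2(-0.055, -0.664) = 185° (azimuth of n's horizontal projection).

true dip 47°, dip direction 185°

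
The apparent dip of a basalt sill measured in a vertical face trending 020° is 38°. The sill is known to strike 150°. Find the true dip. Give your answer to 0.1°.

45.6°

The section is 50° from the strike.
tan(true dip) = tan 38° / sin 50° = 1.0199
true dip = arctan 1.0199 = 45.56°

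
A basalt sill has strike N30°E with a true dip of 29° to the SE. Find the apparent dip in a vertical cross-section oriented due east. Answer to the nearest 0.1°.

Angle between strike (N30°E) and section (due east): β = 60°.
tan(apparent dip) = tan 29° · sin 60° = 0.4800
apparent dip = arctan 0.4800 = 25.64°

25.6°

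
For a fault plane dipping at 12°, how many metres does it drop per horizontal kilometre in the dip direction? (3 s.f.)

213 m

drop per km = 1000 × tan 12° = 1000 × 0.2126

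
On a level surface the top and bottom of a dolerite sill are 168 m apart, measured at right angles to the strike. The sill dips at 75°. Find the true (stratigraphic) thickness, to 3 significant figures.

162 m

True thickness t = w · sin(dip) = 168 × sin 75°
t = 168 × 0.9659 = 162.276 m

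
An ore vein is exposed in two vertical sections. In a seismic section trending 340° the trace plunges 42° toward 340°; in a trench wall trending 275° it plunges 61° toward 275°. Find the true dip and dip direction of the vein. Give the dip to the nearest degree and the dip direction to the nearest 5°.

true dip 61°, dip direction 280°

The two traces are lines in the plane: v₁ = (sin 340°·cos 42°, cos 340°·cos 42°, −sin 42°), v₂ = (sin 275°·cos 61°, cos 275°·cos 61°, −sin 61°).
n = v₁ × v₂ = (-0.582, 0.101, 0.327) (taken with n_z > 0).
True dip = arccos(n_z / |n|) = arccos(0.4835) = 61.1°.
The horizontal component of n points toward azimuth atan2(n_x, n_y) = 280°, the dip direction.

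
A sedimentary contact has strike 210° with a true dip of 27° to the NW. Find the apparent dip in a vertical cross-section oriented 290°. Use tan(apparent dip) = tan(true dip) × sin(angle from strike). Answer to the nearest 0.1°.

The section lies 80° from the strike.
tan(apparent dip) = tan 27° · sin 80° = 0.5018
α = arctan(0.5018) = 26.65°

26.6°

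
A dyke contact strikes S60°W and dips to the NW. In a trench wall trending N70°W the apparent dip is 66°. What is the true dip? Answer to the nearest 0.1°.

71.2°

The section is 50° from the strike.
tan(true dip) = tan 66° / sin 50° = 2.9320
δ = arctan(2.9320) = 71.17°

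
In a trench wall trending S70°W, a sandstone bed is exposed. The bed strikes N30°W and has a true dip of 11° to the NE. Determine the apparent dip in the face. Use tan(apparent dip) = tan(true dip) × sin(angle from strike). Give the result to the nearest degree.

11°

The section lies 80° from the strike.
tan(apparent dip) = tan 11° · sin 80° = 0.1914
α = arctan(0.1914) = 10.84°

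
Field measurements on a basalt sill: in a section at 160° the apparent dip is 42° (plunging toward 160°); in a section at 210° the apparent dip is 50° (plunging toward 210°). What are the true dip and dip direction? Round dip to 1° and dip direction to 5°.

true dip 50°, dip direction 200°

Each apparent-dip line lies in the plane. As unit vectors (x east, y north, z up), v₁ plunges 42°→160° and v₂ plunges 50°→210°.
The plane normal is n = v₁ × v₂ ∝ (-0.162, -0.410, 0.366).
True dip = arccos(n_z / |n|) = arccos(0.6387) = 50.3°.
Dip direction = atan2(-0.162, -0.410) = 202° (azimuth of n's horizontal projection).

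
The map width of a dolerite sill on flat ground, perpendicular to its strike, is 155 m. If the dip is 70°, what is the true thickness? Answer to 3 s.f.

True thickness t = w · sin(dip) = 155 × sin 70°
t = 155 × 0.9397 = 145.652 m

146 m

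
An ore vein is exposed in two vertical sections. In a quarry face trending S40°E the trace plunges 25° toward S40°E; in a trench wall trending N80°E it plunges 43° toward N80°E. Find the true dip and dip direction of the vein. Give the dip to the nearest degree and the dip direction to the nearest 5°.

true dip 43°, dip direction 080°

Represent each trace as a vector plunging at its apparent dip toward its trend (east-north-up frame): v₁ = (0.583, -0.694, -0.423), v₂ = (0.720, 0.127, -0.682).
n = v₁ × v₂ = (0.527, 0.093, 0.574) (taken with n_z > 0).
True dip = arccos(n_z / |n|) = arccos(0.7314) = 43.0°.
The horizontal component of n points toward azimuth atan2(n_x, n_y) = 80°, the dip direction.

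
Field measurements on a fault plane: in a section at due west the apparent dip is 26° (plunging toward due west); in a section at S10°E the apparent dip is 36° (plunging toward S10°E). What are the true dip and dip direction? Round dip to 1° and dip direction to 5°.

true dip 44°, dip direction 210°

Represent each trace as a vector plunging at its apparent dip toward its trend (east-north-up frame): v₁ = (-0.899, -0.000, -0.438), v₂ = (0.140, -0.797, -0.588).
The plane normal is n = v₁ × v₂ ∝ (-0.349, -0.590, 0.716).
tan δ = √(n_x²+n_y²)/n_z = 0.686/0.716, so δ = 43.8°.
Dip direction = atan2(-0.349, -0.590) = 211° (azimuth of n's horizontal projection).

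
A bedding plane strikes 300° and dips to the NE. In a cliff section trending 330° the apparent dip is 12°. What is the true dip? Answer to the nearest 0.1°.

23.0°

The section is 30° from the strike.
tan(true dip) = tan 12° / sin 30° = 0.4251
δ = arctan(0.4251) = 23.03°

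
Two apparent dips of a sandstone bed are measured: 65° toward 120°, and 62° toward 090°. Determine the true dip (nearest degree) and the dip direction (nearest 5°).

Represent each trace as a vector plunging at its apparent dip toward its trend (east-north-up frame): v₁ = (0.366, -0.211, -0.906), v₂ = (0.469, 0.000, -0.883).
Cross product v₁ × v₂ gives the pole to the plane: n ∝ (0.187, -0.102, 0.099).
tan δ = √(n_x²+n_y²)/n_z = 0.213/0.099, so δ = 65.0°.
The horizontal component of n points toward azimuth atan2(n_x, n_y) = 119°, the dip direction.

true dip 65°, dip direction 120°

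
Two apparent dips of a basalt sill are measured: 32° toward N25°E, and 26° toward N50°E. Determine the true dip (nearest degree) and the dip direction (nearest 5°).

Each apparent-dip line lies in the plane. As unit vectors (x east, y north, z up), v₁ plunges 32°→N25°E and v₂ plunges 26°→N50°E.
n = v₁ × v₂ = (0.031, 0.208, 0.322) (taken with n_z > 0).
tan δ = √(n_x²+n_y²)/n_z = 0.210/0.322, so δ = 33.1°.
Dip direction = atan2(0.031, 0.208) = 8° (azimuth of n's horizontal projection).

true dip 33°, dip direction 010°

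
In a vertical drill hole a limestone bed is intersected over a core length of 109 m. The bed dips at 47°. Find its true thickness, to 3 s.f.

True thickness t = h · cos(dip) = 109 × cos 47°
t = 109 × 0.6820 = 74.338 m

74.3 m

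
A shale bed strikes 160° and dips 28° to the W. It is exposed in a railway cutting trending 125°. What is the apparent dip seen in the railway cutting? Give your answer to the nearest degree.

17°

The section lies 35° from the strike.
tan α = tan 28° × sin 35° = 0.5317 × 0.5736 = 0.3050
α = arctan(0.3050) = 16.96°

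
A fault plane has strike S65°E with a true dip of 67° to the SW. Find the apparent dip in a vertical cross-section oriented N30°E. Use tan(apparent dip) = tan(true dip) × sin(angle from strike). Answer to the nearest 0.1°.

66.9°

The strike is S65°E and the section trends N30°E; the acute angle between them is β = 85°.
tan α = tan 67° × sin 85° = 2.3559 × 0.9962 = 2.3469
apparent dip = arctan 2.3469 = 66.92°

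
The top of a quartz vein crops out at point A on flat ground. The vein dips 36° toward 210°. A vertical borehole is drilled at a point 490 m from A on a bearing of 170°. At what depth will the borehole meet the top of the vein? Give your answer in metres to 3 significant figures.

The hole lies 40° from the dip direction, so the down-dip offset is 490 × cos 40° = 375.36 m.
Depth = down-dip offset × tan(dip) = 375.36 × tan 36° = 375.36 × 0.7265
Depth = 272.72 m

273 m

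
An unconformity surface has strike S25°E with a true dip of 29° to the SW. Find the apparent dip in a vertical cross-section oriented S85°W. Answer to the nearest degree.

28°

The section lies 70° from the strike.
tan(apparent dip) = tan 29° · sin 70° = 0.5209
α = arctan(0.5209) = 27.51°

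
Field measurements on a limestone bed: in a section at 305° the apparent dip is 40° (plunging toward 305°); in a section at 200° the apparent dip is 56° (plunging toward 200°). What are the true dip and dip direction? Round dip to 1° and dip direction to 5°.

Represent each trace as a vector plunging at its apparent dip toward its trend (east-north-up frame): v₁ = (-0.628, 0.439, -0.643), v₂ = (-0.191, -0.525, -0.829).
n = v₁ × v₂ = (-0.702, -0.397, 0.414) (taken with n_z > 0).
True dip = arccos(n_z / |n|) = arccos(0.4564) = 62.8°.
Dip direction = atan2(-0.702, -0.397) = 240° (azimuth of n's horizontal projection).

true dip 63°, dip direction 240°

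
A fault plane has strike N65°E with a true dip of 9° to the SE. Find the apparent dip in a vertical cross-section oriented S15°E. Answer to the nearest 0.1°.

Angle between strike (N65°E) and section (S15°E): β = 80°.
tan(apparent dip) = tan 9° · sin 80° = 0.1560
α = arctan(0.1560) = 8.87°

8.9°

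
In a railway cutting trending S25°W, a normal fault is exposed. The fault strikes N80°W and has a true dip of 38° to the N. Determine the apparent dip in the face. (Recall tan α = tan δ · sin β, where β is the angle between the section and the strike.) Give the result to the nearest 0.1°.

37.0°

The section lies 75° from the strike.
tan(apparent dip) = tan 38° · sin 75° = 0.7547
α = arctan(0.7547) = 37.04°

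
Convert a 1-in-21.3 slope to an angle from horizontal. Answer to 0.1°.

tan θ = 1/21.3 = 0.0469
θ = arctan(0.0469) = 2.69°

2.7°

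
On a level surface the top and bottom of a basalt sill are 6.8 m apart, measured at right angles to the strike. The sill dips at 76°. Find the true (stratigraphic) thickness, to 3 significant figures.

True thickness t = w · sin(dip) = 6.8 × sin 76°
t = 6.8 × 0.9703 = 6.598 m

6.60 m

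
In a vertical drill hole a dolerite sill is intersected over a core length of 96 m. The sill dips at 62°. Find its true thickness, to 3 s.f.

45.1 m

True thickness t = h · cos(dip) = 96 × cos 62°
t = 96 × 0.4695 = 45.069 m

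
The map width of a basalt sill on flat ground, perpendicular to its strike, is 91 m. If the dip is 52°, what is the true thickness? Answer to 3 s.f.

True thickness t = w · sin(dip) = 91 × sin 52°
t = 91 × 0.7880 = 71.709 m

71.7 m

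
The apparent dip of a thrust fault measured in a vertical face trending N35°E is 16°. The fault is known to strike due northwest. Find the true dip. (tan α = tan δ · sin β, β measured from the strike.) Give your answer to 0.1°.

β = acute angle between strike due northwest and section N35°E = 80°.
tan(true dip) = tan 16° / sin 80° = 0.2912
true dip = arctan 0.2912 = 16.23°

16.2°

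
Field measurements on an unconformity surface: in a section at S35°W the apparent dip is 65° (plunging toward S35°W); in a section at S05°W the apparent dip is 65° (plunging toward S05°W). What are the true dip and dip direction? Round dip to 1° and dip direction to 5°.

true dip 66°, dip direction 200°

Represent each trace as a vector plunging at its apparent dip toward its trend (east-north-up frame): v₁ = (-0.242, -0.346, -0.906), v₂ = (-0.037, -0.421, -0.906).
The plane normal is n = v₁ × v₂ ∝ (-0.068, -0.186, 0.089).
tan δ = √(n_x²+n_y²)/n_z = 0.198/0.089, so δ = 65.8°.
Dip direction = azimuth of (n_x, n_y) = atan2(-0.068, -0.186) = 200°.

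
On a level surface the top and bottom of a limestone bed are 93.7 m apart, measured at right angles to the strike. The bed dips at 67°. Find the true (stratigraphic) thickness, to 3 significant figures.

True thickness t = w · sin(dip) = 93.7 × sin 67°
t = 93.7 × 0.9205 = 86.251 m

86.3 m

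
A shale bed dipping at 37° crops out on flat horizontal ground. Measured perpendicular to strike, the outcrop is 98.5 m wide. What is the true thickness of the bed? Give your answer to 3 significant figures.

59.3 m

True thickness t = w · sin(dip) = 98.5 × sin 37°
t = 98.5 × 0.6018 = 59.279 m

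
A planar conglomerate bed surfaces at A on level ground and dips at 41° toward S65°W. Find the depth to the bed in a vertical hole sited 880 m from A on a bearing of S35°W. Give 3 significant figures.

662 m

The hole lies 30° from the dip direction, so the down-dip offset is 880 × cos 30° = 762.10 m.
Depth = down-dip offset × tan(dip) = 762.10 × tan 41° = 762.10 × 0.8693
Depth = 662.49 m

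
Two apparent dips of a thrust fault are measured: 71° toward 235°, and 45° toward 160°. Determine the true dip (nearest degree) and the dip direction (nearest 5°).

The two traces are lines in the plane: v₁ = (sin 235°·cos 71°, cos 235°·cos 71°, −sin 71°), v₂ = (sin 160°·cos 45°, cos 160°·cos 45°, −sin 45°).
n = v₁ × v₂ = (-0.496, -0.417, 0.222) (taken with n_z > 0).
True dip = arccos(n_z / |n|) = arccos(0.3244) = 71.1°.
The horizontal component of n points toward azimuth atan2(n_x, n_y) = 230°, the dip direction.

true dip 71°, dip direction 230°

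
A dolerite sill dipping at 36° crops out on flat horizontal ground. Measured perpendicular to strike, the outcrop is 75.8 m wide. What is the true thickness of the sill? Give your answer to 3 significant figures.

True thickness t = w · sin(dip) = 75.8 × sin 36°
t = 75.8 × 0.5878 = 44.554 m

44.6 m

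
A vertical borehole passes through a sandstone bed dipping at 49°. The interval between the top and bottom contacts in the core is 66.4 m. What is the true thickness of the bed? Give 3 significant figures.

True thickness t = h · cos(dip) = 66.4 × cos 49°
t = 66.4 × 0.6561 = 43.562 m

43.6 m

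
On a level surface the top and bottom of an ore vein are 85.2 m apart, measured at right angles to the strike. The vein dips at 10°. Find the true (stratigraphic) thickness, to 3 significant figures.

14.8 m

True thickness t = w · sin(dip) = 85.2 × sin 10°
t = 85.2 × 0.1736 = 14.795 m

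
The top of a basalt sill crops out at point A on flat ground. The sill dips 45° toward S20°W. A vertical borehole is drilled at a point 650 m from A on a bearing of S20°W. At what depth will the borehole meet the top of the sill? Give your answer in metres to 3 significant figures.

The hole is directly down-dip from the outcrop, so the down-dip offset is 650 m.
Depth = down-dip offset × tan(dip) = 650.00 × tan 45° = 650.00 × 1.0000
Depth = 650.00 m

650 m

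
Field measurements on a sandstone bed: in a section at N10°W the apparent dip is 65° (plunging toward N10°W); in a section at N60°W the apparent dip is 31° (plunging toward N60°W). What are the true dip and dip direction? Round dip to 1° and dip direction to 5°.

true dip 67°, dip direction 015°

Represent each trace as a vector plunging at its apparent dip toward its trend (east-north-up frame): v₁ = (-0.073, 0.416, -0.906), v₂ = (-0.742, 0.429, -0.515).
Cross product v₁ × v₂ gives the pole to the plane: n ∝ (0.174, 0.635, 0.278).
tan δ = √(n_x²+n_y²)/n_z = 0.658/0.278, so δ = 67.1°.
Dip direction = azimuth of (n_x, n_y) = atan2(0.174, 0.635) = 15°.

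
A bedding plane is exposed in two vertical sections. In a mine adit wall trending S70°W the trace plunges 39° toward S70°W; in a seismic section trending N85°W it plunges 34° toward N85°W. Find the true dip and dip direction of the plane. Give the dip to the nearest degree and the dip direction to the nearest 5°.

Each apparent-dip line lies in the plane. As unit vectors (x east, y north, z up), v₁ plunges 39°→S70°W and v₂ plunges 34°→N85°W.
Cross product v₁ × v₂ gives the pole to the plane: n ∝ (-0.194, -0.111, 0.272).
Dip δ = arctan(|n_h|/n_z) = arctan(0.224/0.272) = 39.4°.
The horizontal component of n points toward azimuth atan2(n_x, n_y) = 240°, the dip direction.

true dip 39°, dip direction 240°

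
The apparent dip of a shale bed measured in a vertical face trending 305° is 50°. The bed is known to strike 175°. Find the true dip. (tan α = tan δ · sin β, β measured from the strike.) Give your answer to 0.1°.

β = acute angle between strike 175° and section 305° = 50°.
tan(true dip) = tan 50° / sin 50° = 1.5557
true dip = arctan 1.5557 = 57.27°

57.3°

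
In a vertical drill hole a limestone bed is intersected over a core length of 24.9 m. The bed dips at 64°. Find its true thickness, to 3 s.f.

True thickness t = h · cos(dip) = 24.9 × cos 64°
t = 24.9 × 0.4384 = 10.915 m

10.9 m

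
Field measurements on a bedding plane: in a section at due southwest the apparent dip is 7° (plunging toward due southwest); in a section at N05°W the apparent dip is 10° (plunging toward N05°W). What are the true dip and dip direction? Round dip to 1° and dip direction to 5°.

true dip 20°, dip direction 295°

The two traces are lines in the plane: v₁ = (sin 225°·cos 7°, cos 225°·cos 7°, −sin 7°), v₂ = (sin 355°·cos 10°, cos 355°·cos 10°, −sin 10°).
n = v₁ × v₂ = (-0.241, 0.111, 0.749) (taken with n_z > 0).
tan δ = √(n_x²+n_y²)/n_z = 0.266/0.749, so δ = 19.6°.
Dip direction = atan2(-0.241, 0.111) = 295° (azimuth of n's horizontal projection).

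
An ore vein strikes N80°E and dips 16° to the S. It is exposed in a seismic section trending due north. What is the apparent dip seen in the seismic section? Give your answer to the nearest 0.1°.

15.8°

The strike is N80°E and the section trends due north; the acute angle between them is β = 80°.
tan α = tan 16° × sin 80° = 0.2867 × 0.9848 = 0.2824
α = arctan(0.2824) = 15.77°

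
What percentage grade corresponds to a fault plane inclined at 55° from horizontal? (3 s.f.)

143%

grade % = 100 × tan 55° = 100 × 1.4281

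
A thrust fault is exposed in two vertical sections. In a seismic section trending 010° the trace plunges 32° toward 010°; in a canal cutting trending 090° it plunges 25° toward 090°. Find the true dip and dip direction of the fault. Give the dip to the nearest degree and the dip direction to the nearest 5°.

The two traces are lines in the plane: v₁ = (sin 10°·cos 32°, cos 10°·cos 32°, −sin 32°), v₂ = (sin 90°·cos 25°, cos 90°·cos 25°, −sin 25°).
Cross product v₁ × v₂ gives the pole to the plane: n ∝ (0.353, 0.418, 0.757).
True dip = arccos(n_z / |n|) = arccos(0.8105) = 35.9°.
Dip direction = atan2(0.353, 0.418) = 40° (azimuth of n's horizontal projection).

true dip 36°, dip direction 040°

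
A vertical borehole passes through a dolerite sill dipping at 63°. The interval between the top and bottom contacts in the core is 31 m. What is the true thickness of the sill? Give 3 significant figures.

14.1 m

True thickness t = h · cos(dip) = 31 × cos 63°
t = 31 × 0.4540 = 14.074 m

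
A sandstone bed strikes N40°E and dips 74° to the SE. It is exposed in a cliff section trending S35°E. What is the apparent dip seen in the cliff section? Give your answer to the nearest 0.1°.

73.5°

Angle between strike (N40°E) and section (S35°E): β = 75°.
tan(apparent dip) = tan 74° · sin 75° = 3.3686
α = arctan(3.3686) = 73.47°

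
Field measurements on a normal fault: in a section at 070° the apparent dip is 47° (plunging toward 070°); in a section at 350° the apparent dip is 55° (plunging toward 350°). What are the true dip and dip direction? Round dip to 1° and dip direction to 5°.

true dip 59°, dip direction 020°

The two traces are lines in the plane: v₁ = (sin 70°·cos 47°, cos 70°·cos 47°, −sin 47°), v₂ = (sin 350°·cos 55°, cos 350°·cos 55°, −sin 55°).
Cross product v₁ × v₂ gives the pole to the plane: n ∝ (0.222, 0.598, 0.385).
True dip = arccos(n_z / |n|) = arccos(0.5171) = 58.9°.
The horizontal component of n points toward azimuth atan2(n_x, n_y) = 20°, the dip direction.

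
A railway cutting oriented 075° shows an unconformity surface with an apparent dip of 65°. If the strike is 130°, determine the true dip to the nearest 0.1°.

The section is 55° from the strike.
tan(true dip) = tan 65° / sin 55° = 2.6180
δ = arctan(2.6180) = 69.09°

69.1°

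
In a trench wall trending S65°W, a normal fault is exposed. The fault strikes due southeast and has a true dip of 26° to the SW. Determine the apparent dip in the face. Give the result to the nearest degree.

25°

The strike is due southeast and the section trends S65°W; the acute angle between them is β = 70°.
tan(apparent dip) = tan 26° · sin 70° = 0.4583
apparent dip = arctan 0.4583 = 24.62°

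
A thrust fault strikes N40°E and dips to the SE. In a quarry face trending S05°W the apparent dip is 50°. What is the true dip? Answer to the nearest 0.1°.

64.3°

β = acute angle between strike N40°E and section S05°W = 35°.
tan(true dip) = tan 50° / sin 35° = 2.0778
δ = arctan(2.0778) = 64.30°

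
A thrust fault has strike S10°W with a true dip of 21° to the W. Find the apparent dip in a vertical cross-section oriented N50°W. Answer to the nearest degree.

The strike is S10°W and the section trends N50°W; the acute angle between them is β = 60°.
tan(apparent dip) = tan 21° · sin 60° = 0.3324
apparent dip = arctan 0.3324 = 18.39°

18°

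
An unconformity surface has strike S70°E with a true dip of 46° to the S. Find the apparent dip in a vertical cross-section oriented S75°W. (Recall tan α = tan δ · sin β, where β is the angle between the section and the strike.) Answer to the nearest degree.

31°

Angle between strike (S70°E) and section (S75°W): β = 35°.
tan α = tan 46° × sin 35° = 1.0355 × 0.5736 = 0.5940
apparent dip = arctan 0.5940 = 30.71°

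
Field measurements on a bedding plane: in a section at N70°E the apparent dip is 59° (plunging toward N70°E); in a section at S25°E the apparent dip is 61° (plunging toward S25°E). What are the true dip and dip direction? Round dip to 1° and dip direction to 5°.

true dip 67°, dip direction 115°

The two traces are lines in the plane: v₁ = (sin 70°·cos 59°, cos 70°·cos 59°, −sin 59°), v₂ = (sin 155°·cos 61°, cos 155°·cos 61°, −sin 61°).
Cross product v₁ × v₂ gives the pole to the plane: n ∝ (0.531, -0.248, 0.249).
True dip = arccos(n_z / |n|) = arccos(0.3909) = 67.0°.
Dip direction = azimuth of (n_x, n_y) = atan2(0.531, -0.248) = 115°.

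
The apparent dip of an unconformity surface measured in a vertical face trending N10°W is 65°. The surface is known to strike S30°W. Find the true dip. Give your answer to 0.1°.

β = acute angle between strike S30°W and section N10°W = 40°.
tan δ = tan α / sin β = tan 65° / sin 40° = 2.1445 / 0.6428 = 3.3363
δ = arctan(3.3363) = 73.31°

73.3°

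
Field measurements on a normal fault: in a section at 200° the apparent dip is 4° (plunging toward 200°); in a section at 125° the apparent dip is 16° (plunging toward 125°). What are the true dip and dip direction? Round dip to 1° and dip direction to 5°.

Each apparent-dip line lies in the plane. As unit vectors (x east, y north, z up), v₁ plunges 4°→200° and v₂ plunges 16°→125°.
n = v₁ × v₂ = (0.220, -0.149, 0.926) (taken with n_z > 0).
tan δ = √(n_x²+n_y²)/n_z = 0.266/0.926, so δ = 16.0°.
Dip direction = azimuth of (n_x, n_y) = atan2(0.220, -0.149) = 124°.

true dip 16°, dip direction 125°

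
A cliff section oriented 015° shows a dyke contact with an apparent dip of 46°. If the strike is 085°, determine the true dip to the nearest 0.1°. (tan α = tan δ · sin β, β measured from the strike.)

47.8°

β = acute angle between strike 085° and section 015° = 70°.
tan(true dip) = tan 46° / sin 70° = 1.1020
δ = arctan(1.1020) = 47.78°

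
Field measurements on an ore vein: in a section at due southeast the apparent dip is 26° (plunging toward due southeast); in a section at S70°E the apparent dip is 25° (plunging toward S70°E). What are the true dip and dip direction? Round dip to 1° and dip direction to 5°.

Each apparent-dip line lies in the plane. As unit vectors (x east, y north, z up), v₁ plunges 26°→due southeast and v₂ plunges 25°→S70°E.
Cross product v₁ × v₂ gives the pole to the plane: n ∝ (0.133, -0.105, 0.344).
tan δ = √(n_x²+n_y²)/n_z = 0.169/0.344, so δ = 26.2°.
Dip direction = azimuth of (n_x, n_y) = atan2(0.133, -0.105) = 128°.

true dip 26°, dip direction 130°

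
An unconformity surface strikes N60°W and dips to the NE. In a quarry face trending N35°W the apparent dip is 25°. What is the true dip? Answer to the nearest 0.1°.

47.8°

The section is 25° from the strike.
tan δ = tan α / sin β = tan 25° / sin 25° = 0.4663 / 0.4226 = 1.1034
δ = arctan(1.1034) = 47.81°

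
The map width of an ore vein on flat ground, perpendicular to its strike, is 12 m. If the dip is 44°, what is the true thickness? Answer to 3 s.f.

8.34 m

True thickness t = w · sin(dip) = 12 × sin 44°
t = 12 × 0.6947 = 8.336 m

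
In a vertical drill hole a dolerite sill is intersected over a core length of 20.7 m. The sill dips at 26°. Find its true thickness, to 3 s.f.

True thickness t = h · cos(dip) = 20.7 × cos 26°
t = 20.7 × 0.8988 = 18.605 m

18.6 m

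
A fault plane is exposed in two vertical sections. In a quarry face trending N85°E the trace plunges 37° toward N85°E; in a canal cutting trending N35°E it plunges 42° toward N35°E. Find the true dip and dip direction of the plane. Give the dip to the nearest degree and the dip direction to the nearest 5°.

true dip 43°, dip direction 050°

Represent each trace as a vector plunging at its apparent dip toward its trend (east-north-up frame): v₁ = (0.796, 0.070, -0.602), v₂ = (0.426, 0.609, -0.669).
The plane normal is n = v₁ × v₂ ∝ (0.320, 0.276, 0.455).
True dip = arccos(n_z / |n|) = arccos(0.7327) = 42.9°.
The horizontal component of n points toward azimuth atan2(n_x, n_y) = 49°, the dip direction.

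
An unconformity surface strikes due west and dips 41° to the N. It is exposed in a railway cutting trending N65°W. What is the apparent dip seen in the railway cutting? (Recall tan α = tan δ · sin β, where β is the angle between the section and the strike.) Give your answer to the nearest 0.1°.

20.2°

Angle between strike (due west) and section (N65°W): β = 25°.
tan(apparent dip) = tan 41° · sin 25° = 0.3674
apparent dip = arctan 0.3674 = 20.17°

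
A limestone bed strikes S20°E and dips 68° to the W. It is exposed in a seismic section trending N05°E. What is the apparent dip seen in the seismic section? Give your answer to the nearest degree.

46°

Angle between strike (S20°E) and section (N05°E): β = 25°.
tan α = tan 68° × sin 25° = 2.4751 × 0.4226 = 1.0460
apparent dip = arctan 1.0460 = 46.29°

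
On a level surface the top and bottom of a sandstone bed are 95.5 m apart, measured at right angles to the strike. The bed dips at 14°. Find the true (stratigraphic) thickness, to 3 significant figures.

23.1 m

True thickness t = w · sin(dip) = 95.5 × sin 14°
t = 95.5 × 0.2419 = 23.104 m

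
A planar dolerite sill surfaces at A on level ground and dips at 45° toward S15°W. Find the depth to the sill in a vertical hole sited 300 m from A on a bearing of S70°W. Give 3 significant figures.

The hole lies 55° from the dip direction, so the down-dip offset is 300 × cos 55° = 172.07 m.
Depth = down-dip offset × tan(dip) = 172.07 × tan 45° = 172.07 × 1.0000
Depth = 172.07 m

172 m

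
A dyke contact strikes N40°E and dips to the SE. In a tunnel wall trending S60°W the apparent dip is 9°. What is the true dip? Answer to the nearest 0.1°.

The section is 20° from the strike.
tan(true dip) = tan 9° / sin 20° = 0.4631
δ = arctan(0.4631) = 24.85°

24.8°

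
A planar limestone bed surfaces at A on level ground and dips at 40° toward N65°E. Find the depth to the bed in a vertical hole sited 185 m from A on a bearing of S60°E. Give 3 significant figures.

The hole lies 55° from the dip direction, so the down-dip offset is 185 × cos 55° = 106.11 m.
Depth = down-dip offset × tan(dip) = 106.11 × tan 40° = 106.11 × 0.8391
Depth = 89.04 m

89.0 m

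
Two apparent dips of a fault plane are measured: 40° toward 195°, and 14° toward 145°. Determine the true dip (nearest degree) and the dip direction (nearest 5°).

Each apparent-dip line lies in the plane. As unit vectors (x east, y north, z up), v₁ plunges 40°→195° and v₂ plunges 14°→145°.
Cross product v₁ × v₂ gives the pole to the plane: n ∝ (-0.332, -0.406, 0.569).
Dip δ = arctan(|n_h|/n_z) = arctan(0.524/0.569) = 42.6°.
The horizontal component of n points toward azimuth atan2(n_x, n_y) = 219°, the dip direction.

true dip 43°, dip direction 220°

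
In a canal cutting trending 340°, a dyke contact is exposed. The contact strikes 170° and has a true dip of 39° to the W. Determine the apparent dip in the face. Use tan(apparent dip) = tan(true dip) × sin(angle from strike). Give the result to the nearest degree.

The strike is 170° and the section trends 340°; the acute angle between them is β = 10°.
tan α = tan 39° × sin 10° = 0.8098 × 0.1736 = 0.1406
apparent dip = arctan 0.1406 = 8.00°

8°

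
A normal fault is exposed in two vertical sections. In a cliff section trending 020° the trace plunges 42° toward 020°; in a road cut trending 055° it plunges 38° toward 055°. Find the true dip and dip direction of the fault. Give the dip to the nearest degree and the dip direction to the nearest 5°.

true dip 42°, dip direction 025°

Each apparent-dip line lies in the plane. As unit vectors (x east, y north, z up), v₁ plunges 42°→020° and v₂ plunges 38°→055°.
The plane normal is n = v₁ × v₂ ∝ (0.127, 0.275, 0.336).
True dip = arccos(n_z / |n|) = arccos(0.7420) = 42.1°.
Dip direction = azimuth of (n_x, n_y) = atan2(0.127, 0.275) = 25°.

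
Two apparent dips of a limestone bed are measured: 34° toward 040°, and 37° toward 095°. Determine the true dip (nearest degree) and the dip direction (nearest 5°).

Each apparent-dip line lies in the plane. As unit vectors (x east, y north, z up), v₁ plunges 34°→040° and v₂ plunges 37°→095°.
n = v₁ × v₂ = (0.421, 0.124, 0.542) (taken with n_z > 0).
Dip δ = arctan(|n_h|/n_z) = arctan(0.439/0.542) = 39.0°.
Dip direction = atan2(0.421, 0.124) = 74° (azimuth of n's horizontal projection).

true dip 39°, dip direction 075°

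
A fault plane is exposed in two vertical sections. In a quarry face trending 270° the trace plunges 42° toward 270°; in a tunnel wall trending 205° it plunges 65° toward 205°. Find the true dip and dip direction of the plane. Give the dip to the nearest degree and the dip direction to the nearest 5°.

true dip 65°, dip direction 205°

Represent each trace as a vector plunging at its apparent dip toward its trend (east-north-up frame): v₁ = (-0.743, -0.000, -0.669), v₂ = (-0.179, -0.383, -0.906).
The plane normal is n = v₁ × v₂ ∝ (-0.256, -0.554, 0.285).
tan δ = √(n_x²+n_y²)/n_z = 0.610/0.285, so δ = 65.0°.
Dip direction = azimuth of (n_x, n_y) = atan2(-0.256, -0.554) = 205°.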